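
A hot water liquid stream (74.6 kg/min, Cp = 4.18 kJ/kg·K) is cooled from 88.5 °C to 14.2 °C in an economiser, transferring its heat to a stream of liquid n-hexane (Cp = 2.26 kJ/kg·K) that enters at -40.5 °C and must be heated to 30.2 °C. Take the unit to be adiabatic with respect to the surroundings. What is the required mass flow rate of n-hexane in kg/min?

ṁ_c = 145 kg/min

Heat released by hot stream: Q = 74.6 × 4.18 × (88.5 − 14.2) = 23169 kJ/min
Energy balance on cold side (adiabatic exchanger): Q = ṁ_c·Cp_c·(T_c,out − T_c,in)
ṁ_c = 23169 / [2.26 × (30.2 − -40.5)] = 145 kg/min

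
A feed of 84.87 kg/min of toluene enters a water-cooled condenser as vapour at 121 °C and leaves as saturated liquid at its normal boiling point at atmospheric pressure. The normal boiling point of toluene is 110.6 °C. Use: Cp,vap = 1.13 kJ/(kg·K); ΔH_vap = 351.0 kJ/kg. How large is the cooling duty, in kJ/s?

Q_c = 513 kJ/s

vapour 121→110.6 °C: -11.752 kJ/kg
condensation at 110.6 °C: -351 kJ/kg
Δh = -11.752 + -351 = -362.75 kJ/kg
Q = ṁ·Δh = 84.87 kg/min × -362.75 kJ/kg = -30787 kJ/min
|Q| = 513.11 kW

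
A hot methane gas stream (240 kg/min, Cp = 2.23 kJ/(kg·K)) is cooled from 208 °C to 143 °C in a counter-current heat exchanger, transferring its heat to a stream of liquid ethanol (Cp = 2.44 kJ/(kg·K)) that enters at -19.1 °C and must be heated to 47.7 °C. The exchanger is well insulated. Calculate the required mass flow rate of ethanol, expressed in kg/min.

ṁ_c = 213 kg/min

Heat released by hot stream: Q = 240 × 2.23 × (208 − 143) = 34788 kJ/min
Energy balance on cold side (adiabatic exchanger): Q = ṁ_c·Cp_c·(T_c,out − T_c,in)
ṁ_c = 34788 / [2.44 × (47.7 − -19.1)] = 213.43 kg/min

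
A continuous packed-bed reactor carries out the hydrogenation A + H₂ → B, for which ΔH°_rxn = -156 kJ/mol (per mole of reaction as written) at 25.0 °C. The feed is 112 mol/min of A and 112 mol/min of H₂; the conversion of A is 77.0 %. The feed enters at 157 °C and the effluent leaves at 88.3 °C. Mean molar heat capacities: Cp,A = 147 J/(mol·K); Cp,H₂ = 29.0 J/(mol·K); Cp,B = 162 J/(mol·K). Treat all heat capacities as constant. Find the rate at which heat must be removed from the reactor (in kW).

Q_out = 248 kW

Extent of reaction ξ = 0.770 × 112 = 86.24 mol/min
Reaction term: ξ·ΔH°_rxn = 86.24 × -156 = -13453 kJ/min
Sensible, feed 157→25 °C: -2602 kJ/min
Outlet flows (mol/min): A 25.76, H₂ 25.76, B 86.24
Sensible, products 25→88.3 °C: 1171.3 kJ/min
Q = ΔH = -14884 kJ/min = -248.07 kW
Heat removed = 248.07 kW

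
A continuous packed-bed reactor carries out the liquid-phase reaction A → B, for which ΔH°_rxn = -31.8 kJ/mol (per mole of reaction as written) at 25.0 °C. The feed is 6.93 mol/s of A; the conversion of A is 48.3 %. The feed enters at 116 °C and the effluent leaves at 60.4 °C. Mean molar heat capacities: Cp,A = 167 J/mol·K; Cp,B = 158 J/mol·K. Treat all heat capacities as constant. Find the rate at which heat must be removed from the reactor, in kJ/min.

Extent of reaction ξ = 0.483 × 6.93 = 3.3472 mol/s
Reaction term: ξ·ΔH°_rxn = 3.3472 × -31.8 = -106.44 kJ/s
Sensible, feed 116→25 °C: -105.32 kJ/s
Outlet flows (mol/s): A 3.5828, B 3.3472
Sensible, products 25→60.4 °C: 39.902 kJ/s
Q = ΔH = -171.85 kJ/s = -171.85 kW
Heat removed = 10311 kJ/min

Q_out = 10300 kJ/min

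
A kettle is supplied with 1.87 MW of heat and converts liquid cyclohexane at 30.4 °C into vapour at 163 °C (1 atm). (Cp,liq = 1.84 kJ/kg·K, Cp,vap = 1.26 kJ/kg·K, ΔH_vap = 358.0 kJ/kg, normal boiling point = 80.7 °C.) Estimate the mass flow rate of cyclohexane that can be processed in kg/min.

ṁ = 202 kg/min

Δh = 1.84×(80.7−30.4) + 358.0 + 1.26×(163−80.7) = 554.25 kJ/kg
Q = 1.87 MW = 1870 kJ/s = 112200 kJ/min
ṁ = Q/Δh = 112200 / 554.25 = 202.44 kg/min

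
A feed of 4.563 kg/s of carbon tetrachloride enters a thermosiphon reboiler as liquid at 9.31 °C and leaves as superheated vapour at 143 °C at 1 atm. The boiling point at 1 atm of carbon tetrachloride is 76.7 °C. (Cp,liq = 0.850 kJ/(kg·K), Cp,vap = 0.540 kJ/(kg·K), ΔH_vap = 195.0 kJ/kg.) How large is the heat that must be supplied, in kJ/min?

Q = 78900 kJ/min

liquid 9.31→76.7 °C: 57.282 kJ/kg
vaporisation at 76.7 °C: 195 kJ/kg
vapour 76.7→143 °C: 35.802 kJ/kg
Δh = 57.282 + 195 + 35.802 = 288.08 kJ/kg
Q = ṁ·Δh = 4.563 kg/s × 288.08 kJ/kg = 1314.5 kJ/s
|Q| = 1314.5 kW = 78872 kJ/min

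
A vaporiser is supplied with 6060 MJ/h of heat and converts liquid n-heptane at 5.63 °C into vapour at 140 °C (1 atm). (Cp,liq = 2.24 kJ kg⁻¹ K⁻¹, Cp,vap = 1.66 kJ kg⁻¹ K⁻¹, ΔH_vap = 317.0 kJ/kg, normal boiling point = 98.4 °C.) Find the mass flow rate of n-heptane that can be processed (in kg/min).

Δh = 2.24×(98.4−5.63) + 317.0 + 1.66×(140−98.4) = 593.86 kJ/kg
Q = 6060 MJ/h = 1683.3 kJ/s = 101000 kJ/min
ṁ = Q/Δh = 101000 / 593.86 = 170.07 kg/min

ṁ = 170 kg/min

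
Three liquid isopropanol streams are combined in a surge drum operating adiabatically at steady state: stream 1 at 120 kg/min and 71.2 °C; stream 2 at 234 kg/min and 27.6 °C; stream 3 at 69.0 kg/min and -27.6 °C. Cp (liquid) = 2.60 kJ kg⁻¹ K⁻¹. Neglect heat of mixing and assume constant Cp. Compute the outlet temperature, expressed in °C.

No heat crosses the boundary, so H_out = H_in.
Σ ṁᵢCp,ᵢTᵢ = 120×2.60×71.2 + 234×2.60×27.6 + 69.0×2.60×-27.6 = 34055
Σ ṁᵢCp,ᵢ = 120×2.60 + 234×2.60 + 69.0×2.60 = 1099.8
T_out = 34055 / 1099.8 = 30.965 °C

T_out = 31.0 °C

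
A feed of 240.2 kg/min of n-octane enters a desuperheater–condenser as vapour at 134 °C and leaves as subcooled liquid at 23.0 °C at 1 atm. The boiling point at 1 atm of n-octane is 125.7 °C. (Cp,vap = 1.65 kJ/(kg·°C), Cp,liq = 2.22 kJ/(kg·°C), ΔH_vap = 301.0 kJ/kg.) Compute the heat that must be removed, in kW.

vapour 134→125.7 °C: -13.695 kJ/kg
condensation at 125.7 °C: -301 kJ/kg
liquid 125.7→23.0 °C: -227.99 kJ/kg
Δh = -13.695 + -301 + -227.99 = -542.69 kJ/kg
Q = ṁ·Δh = 240.2 kg/min × -542.69 kJ/kg = -130350 kJ/min
|Q| = 2172.6 kW

Q_c = 2170 kW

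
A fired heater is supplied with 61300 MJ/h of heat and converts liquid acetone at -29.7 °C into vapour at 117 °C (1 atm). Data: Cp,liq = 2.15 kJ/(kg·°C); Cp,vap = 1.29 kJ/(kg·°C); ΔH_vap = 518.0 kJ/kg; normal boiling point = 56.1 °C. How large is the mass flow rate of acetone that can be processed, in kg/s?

ṁ = 21.8 kg/s

Δh = 2.15×(56.1−-29.7) + 518.0 + 1.29×(117−56.1) = 781.03 kJ/kg
Q = 61300 MJ/h = 17028 kJ/s = 17028 kJ/s
ṁ = Q/Δh = 17028 / 781.03 = 21.802 kg/s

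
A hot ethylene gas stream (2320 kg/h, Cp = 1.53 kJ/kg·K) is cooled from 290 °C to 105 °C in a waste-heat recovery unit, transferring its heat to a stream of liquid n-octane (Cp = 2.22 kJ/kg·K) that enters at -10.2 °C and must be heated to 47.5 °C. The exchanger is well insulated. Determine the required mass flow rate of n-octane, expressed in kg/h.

Heat released by hot stream: Q = 2320 × 1.53 × (290 − 105) = 656680 kJ/h
Energy balance on cold side (adiabatic exchanger): Q = ṁ_c·Cp_c·(T_c,out − T_c,in)
ṁ_c = 656680 / [2.22 × (47.5 − -10.2)] = 5126.5 kg/h

ṁ_c = 5130 kg/h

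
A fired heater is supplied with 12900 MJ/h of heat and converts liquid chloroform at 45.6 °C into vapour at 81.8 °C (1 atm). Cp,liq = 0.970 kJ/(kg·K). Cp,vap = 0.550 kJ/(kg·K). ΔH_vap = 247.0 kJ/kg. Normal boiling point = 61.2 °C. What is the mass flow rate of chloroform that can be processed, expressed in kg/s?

ṁ = 13.1 kg/s

Δh = 0.970×(61.2−45.6) + 247.0 + 0.550×(81.8−61.2) = 273.46 kJ/kg
Q = 12900 MJ/h = 3583.3 kJ/s = 3583.3 kJ/s
ṁ = Q/Δh = 3583.3 / 273.46 = 13.104 kg/s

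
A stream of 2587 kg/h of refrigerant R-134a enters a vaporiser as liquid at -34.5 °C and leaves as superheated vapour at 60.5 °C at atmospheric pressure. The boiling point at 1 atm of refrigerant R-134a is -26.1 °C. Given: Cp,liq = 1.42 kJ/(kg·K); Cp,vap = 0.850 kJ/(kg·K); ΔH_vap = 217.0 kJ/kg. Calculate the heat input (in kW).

liquid -34.5→-26.1 °C: 11.928 kJ/kg
vaporisation at -26.1 °C: 217 kJ/kg
vapour -26.1→60.5 °C: 73.61 kJ/kg
Δh = 11.928 + 217 + 73.61 = 302.54 kJ/kg
Q = ṁ·Δh = 2587 kg/h × 302.54 kJ/kg = 782670 kJ/h
|Q| = 217.41 kW

Q = 217 kW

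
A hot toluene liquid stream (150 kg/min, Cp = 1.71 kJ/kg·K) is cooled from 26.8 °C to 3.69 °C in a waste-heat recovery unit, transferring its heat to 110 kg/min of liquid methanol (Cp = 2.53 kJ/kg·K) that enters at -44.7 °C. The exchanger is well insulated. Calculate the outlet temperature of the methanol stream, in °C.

Heat released by hot stream: Q = 150 × 1.71 × (26.8 − 3.69) = 5927.7 kJ/min
Energy balance on cold side (adiabatic exchanger): Q = ṁ_c·Cp_c·(T_c,out − T_c,in)
T_c,out = -44.7 + 5927.7/(110 × 2.53) = -23.4 °C

T_c,out = -23.4 °C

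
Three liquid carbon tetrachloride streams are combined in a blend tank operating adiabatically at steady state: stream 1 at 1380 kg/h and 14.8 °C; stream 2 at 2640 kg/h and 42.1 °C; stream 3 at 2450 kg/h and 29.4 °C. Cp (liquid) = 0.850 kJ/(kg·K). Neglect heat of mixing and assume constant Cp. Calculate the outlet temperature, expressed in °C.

T_out = 31.5 °C

Adiabatic, steady state ⇒ Σ ṁᵢCp,ᵢ(T_out − Tᵢ) = 0
Σ ṁᵢCp,ᵢTᵢ = 1380×0.850×14.8 + 2640×0.850×42.1 + 2450×0.850×29.4 = 173060
Σ ṁᵢCp,ᵢ = 1380×0.850 + 2640×0.850 + 2450×0.850 = 5499.5
T_out = 173060 / 5499.5 = 31.468 °C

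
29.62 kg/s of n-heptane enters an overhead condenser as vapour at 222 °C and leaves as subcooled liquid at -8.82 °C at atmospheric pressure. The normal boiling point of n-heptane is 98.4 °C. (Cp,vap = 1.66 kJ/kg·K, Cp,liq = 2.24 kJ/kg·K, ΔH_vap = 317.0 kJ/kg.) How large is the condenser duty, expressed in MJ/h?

Q_c = 81300 MJ/h

vapour 222→98.4 °C: -205.18 kJ/kg
condensation at 98.4 °C: -317 kJ/kg
liquid 98.4→-8.82 °C: -240.17 kJ/kg
Δh = -205.18 + -317 + -240.17 = -762.35 kJ/kg
Q = ṁ·Δh = 29.62 kg/s × -762.35 kJ/kg = -22581 kJ/s
|Q| = 22581 kW = 81291 MJ/h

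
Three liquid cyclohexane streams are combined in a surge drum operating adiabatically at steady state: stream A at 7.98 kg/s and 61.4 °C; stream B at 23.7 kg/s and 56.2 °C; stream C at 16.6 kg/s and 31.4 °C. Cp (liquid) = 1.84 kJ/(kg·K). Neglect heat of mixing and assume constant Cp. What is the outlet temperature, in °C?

T_out = 48.5 °C

Energy balance with Q = 0: Σ ṁᵢCp,ᵢ(T_out − Tᵢ) = 0
T_out = Σ ṁᵢCp,ᵢTᵢ / Σ ṁᵢCp,ᵢ
      = 4311.4 / 88.835 = 48.533 °C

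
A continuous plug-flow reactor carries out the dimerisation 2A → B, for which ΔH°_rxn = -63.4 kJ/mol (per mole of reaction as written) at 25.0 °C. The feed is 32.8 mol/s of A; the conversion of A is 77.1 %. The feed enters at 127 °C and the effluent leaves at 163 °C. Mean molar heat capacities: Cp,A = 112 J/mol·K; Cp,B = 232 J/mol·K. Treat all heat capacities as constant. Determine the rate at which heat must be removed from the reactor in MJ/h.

Extent of reaction ξ = 0.771 × 32.8 / 2 = 12.644 mol/s
Reaction term: ξ·ΔH°_rxn = 12.644 × -63.4 = -801.65 kJ/s
Sensible, feed 127→25 °C: -374.71 kJ/s
Outlet flows (mol/s): A 7.5112, B 12.644
Sensible, products 25→163 °C: 520.92 kJ/s
Q = ΔH = -655.45 kJ/s = -655.45 kW
Heat removed = 2359.6 MJ/h

Q_out = 2360 MJ/h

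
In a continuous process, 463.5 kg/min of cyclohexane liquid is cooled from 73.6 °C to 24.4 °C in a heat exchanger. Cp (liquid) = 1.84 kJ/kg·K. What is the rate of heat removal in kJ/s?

Q_c = 699 kJ/s

Q = ṁ·Cp·ΔT = 463.5 × 1.84 × (24.4 − 73.6) = -41960 kJ/min
Converting: 41960 / 60 s = 699.33 kW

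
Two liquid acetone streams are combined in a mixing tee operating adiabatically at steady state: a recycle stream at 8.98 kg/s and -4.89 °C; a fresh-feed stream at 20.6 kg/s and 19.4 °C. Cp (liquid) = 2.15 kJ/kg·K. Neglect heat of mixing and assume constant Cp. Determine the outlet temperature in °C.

T_out = 12.0 °C

No heat crosses the boundary, so H_out = H_in.
Σ ṁᵢCp,ᵢTᵢ = 8.98×2.15×-4.89 + 20.6×2.15×19.4 = 764.81
Σ ṁᵢCp,ᵢ = 8.98×2.15 + 20.6×2.15 = 63.597
T_out = 764.81 / 63.597 = 12.026 °C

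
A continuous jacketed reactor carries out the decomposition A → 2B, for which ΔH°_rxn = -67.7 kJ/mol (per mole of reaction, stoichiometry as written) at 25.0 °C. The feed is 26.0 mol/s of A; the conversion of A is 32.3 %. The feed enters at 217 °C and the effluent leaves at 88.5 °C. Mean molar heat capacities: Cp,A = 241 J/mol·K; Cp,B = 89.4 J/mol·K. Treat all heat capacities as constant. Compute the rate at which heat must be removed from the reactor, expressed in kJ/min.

Extent of reaction ξ = 0.323 × 26.0 = 8.398 mol/s
Reaction term: ξ·ΔH°_rxn = 8.398 × -67.7 = -568.54 kJ/s
Sensible, feed 217→25 °C: -1203.1 kJ/s
Outlet flows (mol/s): A 17.602, B 16.796
Sensible, products 25→88.5 °C: 364.72 kJ/s
Q = ΔH = -1406.9 kJ/s = -1406.9 kW
Heat removed = 84414 kJ/min

Q_out = 84400 kJ/min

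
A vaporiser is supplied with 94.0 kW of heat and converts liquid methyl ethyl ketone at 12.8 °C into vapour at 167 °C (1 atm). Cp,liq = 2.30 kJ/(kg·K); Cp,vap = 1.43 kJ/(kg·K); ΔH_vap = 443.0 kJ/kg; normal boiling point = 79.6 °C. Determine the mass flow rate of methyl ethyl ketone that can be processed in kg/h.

ṁ = 469 kg/h

Δh = 2.30×(79.6−12.8) + 443.0 + 1.43×(167−79.6) = 721.62 kJ/kg
Q = 94.0 kW = 94 kJ/s = 338400 kJ/h
ṁ = Q/Δh = 338400 / 721.62 = 468.94 kg/h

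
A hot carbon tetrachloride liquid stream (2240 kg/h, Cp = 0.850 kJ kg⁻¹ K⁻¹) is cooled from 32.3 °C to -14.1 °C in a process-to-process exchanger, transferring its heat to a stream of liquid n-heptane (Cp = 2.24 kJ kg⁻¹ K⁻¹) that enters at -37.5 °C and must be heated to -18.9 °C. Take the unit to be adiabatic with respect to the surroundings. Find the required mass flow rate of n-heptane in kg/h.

ṁ_c = 2120 kg/h

Heat released by hot stream: Q = 2240 × 0.850 × (32.3 − -14.1) = 88346 kJ/h
Energy balance on cold side (adiabatic exchanger): Q = ṁ_c·Cp_c·(T_c,out − T_c,in)
ṁ_c = 88346 / [2.24 × (-18.9 − -37.5)] = 2120.4 kg/h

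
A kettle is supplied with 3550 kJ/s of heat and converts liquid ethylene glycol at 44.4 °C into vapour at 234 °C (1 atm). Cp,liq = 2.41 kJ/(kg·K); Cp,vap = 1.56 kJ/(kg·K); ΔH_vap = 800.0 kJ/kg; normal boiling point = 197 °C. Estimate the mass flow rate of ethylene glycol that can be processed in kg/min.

ṁ = 174 kg/min

Δh = 2.41×(197−44.4) + 800.0 + 1.56×(234−197) = 1225.5 kJ/kg
Q = 3550 kJ/s = 3550 kJ/s = 213000 kJ/min
ṁ = Q/Δh = 213000 / 1225.5 = 173.81 kg/min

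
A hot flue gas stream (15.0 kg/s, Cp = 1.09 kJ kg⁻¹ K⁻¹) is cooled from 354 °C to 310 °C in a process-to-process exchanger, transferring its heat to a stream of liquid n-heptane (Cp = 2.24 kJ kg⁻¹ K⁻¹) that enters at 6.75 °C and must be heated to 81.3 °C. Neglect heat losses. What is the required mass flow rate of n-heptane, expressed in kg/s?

Heat released by hot stream: Q = 15.0 × 1.09 × (354 − 310) = 719.4 kJ/s
Energy balance on cold side (adiabatic exchanger): Q = ṁ_c·Cp_c·(T_c,out − T_c,in)
ṁ_c = 719.4 / [2.24 × (81.3 − 6.75)] = 4.308 kg/s

ṁ_c = 4.31 kg/s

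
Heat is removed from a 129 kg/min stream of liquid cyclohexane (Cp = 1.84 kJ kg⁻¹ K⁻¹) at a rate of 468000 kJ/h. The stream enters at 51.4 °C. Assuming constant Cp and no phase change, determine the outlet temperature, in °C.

T_out = 18.5 °C

Q = 468000 kJ/h = 7800 kJ/min
ΔT = Q/(ṁ·Cp) = 7800/(129×1.84) = 32.861 K
T_out = 51.4 − 32.861 = 18.539 °C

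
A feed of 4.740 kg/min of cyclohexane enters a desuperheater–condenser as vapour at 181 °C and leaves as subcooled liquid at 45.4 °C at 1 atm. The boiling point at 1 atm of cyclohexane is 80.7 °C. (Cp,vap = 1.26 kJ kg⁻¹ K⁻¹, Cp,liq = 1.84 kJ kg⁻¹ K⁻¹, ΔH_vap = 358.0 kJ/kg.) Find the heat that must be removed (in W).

Q_c = 43400 W

vapour 181→80.7 °C: -126.38 kJ/kg
condensation at 80.7 °C: -358 kJ/kg
liquid 80.7→45.4 °C: -64.952 kJ/kg
Δh = -126.38 + -358 + -64.952 = -549.33 kJ/kg
Q = ṁ·Δh = 4.740 kg/min × -549.33 kJ/kg = -2603.8 kJ/min
|Q| = 43.397 kW = 43397 W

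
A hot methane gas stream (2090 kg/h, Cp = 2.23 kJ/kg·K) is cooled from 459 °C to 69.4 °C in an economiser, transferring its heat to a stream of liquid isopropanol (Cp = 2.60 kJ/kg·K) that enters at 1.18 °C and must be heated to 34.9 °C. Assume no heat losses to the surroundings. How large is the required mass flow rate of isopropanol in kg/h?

ṁ_c = 20700 kg/h

Heat released by hot stream: Q = 2090 × 2.23 × (459 − 69.4) = 1.8158e+06 kJ/h
Energy balance on cold side (adiabatic exchanger): Q = ṁ_c·Cp_c·(T_c,out − T_c,in)
ṁ_c = 1.8158e+06 / [2.60 × (34.9 − 1.18)] = 20711 kg/h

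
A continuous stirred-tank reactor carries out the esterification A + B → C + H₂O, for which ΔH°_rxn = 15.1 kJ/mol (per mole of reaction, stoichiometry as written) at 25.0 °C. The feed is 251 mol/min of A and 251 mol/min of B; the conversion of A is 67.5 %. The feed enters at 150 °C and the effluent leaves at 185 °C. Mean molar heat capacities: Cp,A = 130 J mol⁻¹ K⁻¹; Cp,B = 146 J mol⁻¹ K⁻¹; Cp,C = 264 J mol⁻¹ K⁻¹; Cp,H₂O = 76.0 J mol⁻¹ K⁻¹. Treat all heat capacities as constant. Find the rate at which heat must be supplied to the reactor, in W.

Extent of reaction ξ = 0.675 × 251 = 169.43 mol/min
Reaction term: ξ·ΔH°_rxn = 169.43 × 15.1 = 2558.3 kJ/min
Sensible, feed 150→25 °C: -8659.5 kJ/min
Outlet flows (mol/min): A 81.575, B 81.575, C 169.43, H₂O 169.43
Sensible, products 25→185 °C: 12819 kJ/min
Q = ΔH = 6717.9 kJ/min = 111.96 kW
Heat supplied = 111960 W

Q_in = 112000 W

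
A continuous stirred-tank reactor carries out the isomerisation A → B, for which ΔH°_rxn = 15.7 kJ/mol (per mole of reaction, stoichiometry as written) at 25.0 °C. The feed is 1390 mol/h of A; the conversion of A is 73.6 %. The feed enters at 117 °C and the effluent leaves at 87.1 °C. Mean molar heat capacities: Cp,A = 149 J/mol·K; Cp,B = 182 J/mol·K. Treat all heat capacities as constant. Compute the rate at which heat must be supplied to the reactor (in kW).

Q_in = 3.32 kW

Extent of reaction ξ = 0.736 × 1390 = 1023 mol/h
Reaction term: ξ·ΔH°_rxn = 1023 × 15.7 = 16062 kJ/h
Sensible, feed 117→25 °C: -19054 kJ/h
Outlet flows (mol/h): A 366.96, B 1023
Sensible, products 25→87.1 °C: 14958 kJ/h
Q = ΔH = 11966 kJ/h = 3.3238 kW
Heat supplied = 3.3238 kW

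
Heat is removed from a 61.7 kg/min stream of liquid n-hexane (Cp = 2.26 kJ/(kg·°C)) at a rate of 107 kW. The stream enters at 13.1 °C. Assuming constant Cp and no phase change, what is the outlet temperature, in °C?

Q = 107 kW = 6420 kJ/min
ΔT = Q/(ṁ·Cp) = 6420/(61.7×2.26) = 46.041 K
T_out = 13.1 − 46.041 = -32.941 °C

T_out = -32.9 °C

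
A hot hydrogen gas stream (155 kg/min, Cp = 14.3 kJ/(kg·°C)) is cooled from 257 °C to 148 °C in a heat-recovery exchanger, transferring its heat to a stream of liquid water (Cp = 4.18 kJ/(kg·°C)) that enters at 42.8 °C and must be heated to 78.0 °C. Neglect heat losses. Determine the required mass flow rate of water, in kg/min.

Heat released by hot stream: Q = 155 × 14.3 × (257 − 148) = 241600 kJ/min
Energy balance on cold side (adiabatic exchanger): Q = ṁ_c·Cp_c·(T_c,out − T_c,in)
ṁ_c = 241600 / [4.18 × (78.0 − 42.8)] = 1642 kg/min

ṁ_c = 1640 kg/min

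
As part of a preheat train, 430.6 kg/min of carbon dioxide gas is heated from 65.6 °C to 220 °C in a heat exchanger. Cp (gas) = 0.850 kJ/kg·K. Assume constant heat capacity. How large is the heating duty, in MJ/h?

Q = 3390 MJ/h

Q = ṁ·Cp·ΔT = 430.6 × 0.850 × (220 − 65.6) = 56512 kJ/min
Converting: 56512 / 60 s = 941.87 kW
Heating duty = 3390.7 MJ/h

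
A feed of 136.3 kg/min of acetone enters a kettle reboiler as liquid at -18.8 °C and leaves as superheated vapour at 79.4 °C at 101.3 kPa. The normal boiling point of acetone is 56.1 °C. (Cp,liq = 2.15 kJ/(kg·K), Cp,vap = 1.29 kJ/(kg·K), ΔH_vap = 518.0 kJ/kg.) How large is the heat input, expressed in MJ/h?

liquid -18.8→56.1 °C: 161.03 kJ/kg
vaporisation at 56.1 °C: 518 kJ/kg
vapour 56.1→79.4 °C: 30.057 kJ/kg
Δh = 161.03 + 518 + 30.057 = 709.09 kJ/kg
Q = ṁ·Δh = 136.3 kg/min × 709.09 kJ/kg = 96649 kJ/min
|Q| = 1610.8 kW = 5799 MJ/h

Q = 5800 MJ/h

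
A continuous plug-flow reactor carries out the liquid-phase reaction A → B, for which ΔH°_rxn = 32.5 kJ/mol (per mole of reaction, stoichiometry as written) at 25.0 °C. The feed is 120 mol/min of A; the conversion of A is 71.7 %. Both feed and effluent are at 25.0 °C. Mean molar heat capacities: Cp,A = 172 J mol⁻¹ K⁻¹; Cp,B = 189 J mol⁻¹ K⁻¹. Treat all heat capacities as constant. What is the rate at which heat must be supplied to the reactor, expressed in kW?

Extent of reaction ξ = 0.717 × 120 = 86.04 mol/min
Reaction term: ξ·ΔH°_rxn = 86.04 × 32.5 = 2796.3 kJ/min
Q = ΔH = 2796.3 kJ/min = 46.605 kW
Heat supplied = 46.605 kW

Q_in = 46.6 kW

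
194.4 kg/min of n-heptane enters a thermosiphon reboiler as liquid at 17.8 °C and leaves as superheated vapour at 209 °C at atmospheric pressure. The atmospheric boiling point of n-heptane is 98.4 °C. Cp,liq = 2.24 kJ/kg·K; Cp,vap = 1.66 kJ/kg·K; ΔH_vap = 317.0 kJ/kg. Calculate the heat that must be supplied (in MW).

Q = 2.21 MW

liquid 17.8→98.4 °C: 180.54 kJ/kg
vaporisation at 98.4 °C: 317 kJ/kg
vapour 98.4→209 °C: 183.6 kJ/kg
Δh = 180.54 + 317 + 183.6 = 681.14 kJ/kg
Q = ṁ·Δh = 194.4 kg/min × 681.14 kJ/kg = 132410 kJ/min
|Q| = 2206.9 kW = 2.2069 MW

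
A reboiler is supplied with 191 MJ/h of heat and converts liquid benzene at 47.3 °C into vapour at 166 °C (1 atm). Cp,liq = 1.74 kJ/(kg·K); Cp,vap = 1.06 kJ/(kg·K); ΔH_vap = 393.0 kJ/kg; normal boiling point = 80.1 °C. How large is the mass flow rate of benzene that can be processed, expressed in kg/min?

Δh = 1.74×(80.1−47.3) + 393.0 + 1.06×(166−80.1) = 541.13 kJ/kg
Q = 191 MJ/h = 53.056 kJ/s = 3183.3 kJ/min
ṁ = Q/Δh = 3183.3 / 541.13 = 5.8828 kg/min

ṁ = 5.88 kg/min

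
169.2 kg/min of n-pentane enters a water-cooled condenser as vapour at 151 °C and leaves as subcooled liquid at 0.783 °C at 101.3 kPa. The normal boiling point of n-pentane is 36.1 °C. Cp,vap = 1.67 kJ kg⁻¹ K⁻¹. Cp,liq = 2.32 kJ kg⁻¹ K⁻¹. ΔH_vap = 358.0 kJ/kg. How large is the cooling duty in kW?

vapour 151→36.1 °C: -191.88 kJ/kg
condensation at 36.1 °C: -358 kJ/kg
liquid 36.1→0.783 °C: -81.935 kJ/kg
Δh = -191.88 + -358 + -81.935 = -631.82 kJ/kg
Q = ṁ·Δh = 169.2 kg/min × -631.82 kJ/kg = -106900 kJ/min
|Q| = 1781.7 kW

Q_c = 1780 kW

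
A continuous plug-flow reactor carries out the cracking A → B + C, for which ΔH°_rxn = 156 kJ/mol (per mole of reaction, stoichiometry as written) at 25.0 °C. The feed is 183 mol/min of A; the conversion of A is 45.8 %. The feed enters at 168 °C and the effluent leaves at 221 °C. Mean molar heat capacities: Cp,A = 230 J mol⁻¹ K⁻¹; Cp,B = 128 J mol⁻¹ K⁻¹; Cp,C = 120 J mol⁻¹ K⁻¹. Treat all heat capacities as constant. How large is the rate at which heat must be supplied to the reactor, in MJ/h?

Extent of reaction ξ = 0.458 × 183 = 83.814 mol/min
Reaction term: ξ·ΔH°_rxn = 83.814 × 156 = 13075 kJ/min
Sensible, feed 168→25 °C: -6018.9 kJ/min
Outlet flows (mol/min): A 99.186, B 83.814, C 83.814
Sensible, products 25→221 °C: 8545.3 kJ/min
Q = ΔH = 15601 kJ/min = 260.02 kW
Heat supplied = 936.09 MJ/h

Q_in = 936 MJ/h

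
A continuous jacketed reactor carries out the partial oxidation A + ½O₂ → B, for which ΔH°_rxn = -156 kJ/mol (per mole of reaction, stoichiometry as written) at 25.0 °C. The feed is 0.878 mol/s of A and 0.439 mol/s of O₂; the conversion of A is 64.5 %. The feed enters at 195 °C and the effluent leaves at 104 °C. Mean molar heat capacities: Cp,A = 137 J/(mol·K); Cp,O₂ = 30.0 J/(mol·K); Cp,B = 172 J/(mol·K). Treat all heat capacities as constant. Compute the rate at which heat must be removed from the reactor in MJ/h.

Q_out = 359 MJ/h

Extent of reaction ξ = 0.645 × 0.878 = 0.56631 mol/s
Reaction term: ξ·ΔH°_rxn = 0.56631 × -156 = -88.344 kJ/s
Sensible, feed 195→25 °C: -22.688 kJ/s
Outlet flows (mol/s): A 0.31169, O₂ 0.15585, B 0.56631
Sensible, products 25→104 °C: 11.438 kJ/s
Q = ΔH = -99.594 kJ/s = -99.594 kW
Heat removed = 358.54 MJ/h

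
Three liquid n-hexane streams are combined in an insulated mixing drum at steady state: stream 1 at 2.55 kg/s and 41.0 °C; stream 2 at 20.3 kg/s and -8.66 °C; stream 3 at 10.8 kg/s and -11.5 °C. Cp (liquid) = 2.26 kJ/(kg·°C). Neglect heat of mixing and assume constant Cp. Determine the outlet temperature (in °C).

T_out = -5.81 °C

Energy balance with Q = 0: Σ ṁᵢCp,ᵢ(T_out − Tᵢ) = 0
T_out = Σ ṁᵢCp,ᵢTᵢ / Σ ṁᵢCp,ᵢ
      = -441.71 / 76.049 = -5.8083 °C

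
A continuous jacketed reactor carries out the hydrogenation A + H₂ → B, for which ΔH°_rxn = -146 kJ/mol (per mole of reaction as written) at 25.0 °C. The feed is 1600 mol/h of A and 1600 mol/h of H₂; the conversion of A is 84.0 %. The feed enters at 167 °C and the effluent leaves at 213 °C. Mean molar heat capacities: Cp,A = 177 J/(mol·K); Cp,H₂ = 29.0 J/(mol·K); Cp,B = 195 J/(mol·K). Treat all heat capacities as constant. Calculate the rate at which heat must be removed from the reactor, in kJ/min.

Extent of reaction ξ = 0.840 × 1600 = 1344 mol/h
Reaction term: ξ·ΔH°_rxn = 1344 × -146 = -196220 kJ/h
Sensible, feed 167→25 °C: -46803 kJ/h
Outlet flows (mol/h): A 256, H₂ 256, B 1344
Sensible, products 25→213 °C: 59185 kJ/h
Q = ΔH = -183840 kJ/h = -51.067 kW
Heat removed = 3064 kJ/min

Q_out = 3060 kJ/min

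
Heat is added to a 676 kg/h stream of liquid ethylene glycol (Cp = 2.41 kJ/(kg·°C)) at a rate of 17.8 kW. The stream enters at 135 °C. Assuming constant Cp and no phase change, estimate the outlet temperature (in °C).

T_out = 174 °C

Q = 17.8 kW = 64080 kJ/h
ΔT = Q/(ṁ·Cp) = 64080/(676×2.41) = 39.333 K
T_out = 135 + 39.333 = 174.33 °C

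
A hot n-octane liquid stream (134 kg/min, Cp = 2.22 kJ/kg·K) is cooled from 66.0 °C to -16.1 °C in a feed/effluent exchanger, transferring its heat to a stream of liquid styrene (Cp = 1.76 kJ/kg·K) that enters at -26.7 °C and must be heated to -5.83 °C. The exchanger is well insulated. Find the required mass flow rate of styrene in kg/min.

ṁ_c = 665 kg/min

Heat released by hot stream: Q = 134 × 2.22 × (66.0 − -16.1) = 24423 kJ/min
Energy balance on cold side (adiabatic exchanger): Q = ṁ_c·Cp_c·(T_c,out − T_c,in)
ṁ_c = 24423 / [1.76 × (-5.83 − -26.7)] = 664.91 kg/min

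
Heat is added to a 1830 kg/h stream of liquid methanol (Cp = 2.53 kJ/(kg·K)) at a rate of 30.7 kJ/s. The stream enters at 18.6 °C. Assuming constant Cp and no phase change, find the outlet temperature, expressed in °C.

Q = 30.7 kJ/s = 110520 kJ/h
ΔT = Q/(ṁ·Cp) = 110520/(1830×2.53) = 23.871 K
T_out = 18.6 + 23.871 = 42.471 °C

T_out = 42.5 °C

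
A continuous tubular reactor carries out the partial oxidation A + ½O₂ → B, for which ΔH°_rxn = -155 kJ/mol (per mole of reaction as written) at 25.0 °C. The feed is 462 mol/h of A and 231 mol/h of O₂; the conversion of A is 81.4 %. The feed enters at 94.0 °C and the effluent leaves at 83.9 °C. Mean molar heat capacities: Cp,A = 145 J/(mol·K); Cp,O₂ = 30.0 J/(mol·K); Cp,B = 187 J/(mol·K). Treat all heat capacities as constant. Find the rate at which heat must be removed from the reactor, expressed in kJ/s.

Q_out = 16.2 kJ/s

Extent of reaction ξ = 0.814 × 462 = 376.07 mol/h
Reaction term: ξ·ΔH°_rxn = 376.07 × -155 = -58291 kJ/h
Sensible, feed 94.0→25 °C: -5100.5 kJ/h
Outlet flows (mol/h): A 85.932, O₂ 42.966, B 376.07
Sensible, products 25→83.9 °C: 4951.9 kJ/h
Q = ΔH = -58439 kJ/h = -16.233 kW
Heat removed = 16.233 kJ/s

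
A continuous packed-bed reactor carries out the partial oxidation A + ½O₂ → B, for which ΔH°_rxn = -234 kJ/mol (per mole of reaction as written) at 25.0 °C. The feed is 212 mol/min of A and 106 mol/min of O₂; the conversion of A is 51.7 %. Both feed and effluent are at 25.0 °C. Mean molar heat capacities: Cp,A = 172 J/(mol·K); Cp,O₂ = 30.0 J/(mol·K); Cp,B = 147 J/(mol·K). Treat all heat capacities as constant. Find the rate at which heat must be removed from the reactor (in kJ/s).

Q_out = 427 kJ/s

Extent of reaction ξ = 0.517 × 212 = 109.6 mol/min
Reaction term: ξ·ΔH°_rxn = 109.6 × -234 = -25647 kJ/min
Q = ΔH = -25647 kJ/min = -427.46 kW
Heat removed = 427.46 kJ/s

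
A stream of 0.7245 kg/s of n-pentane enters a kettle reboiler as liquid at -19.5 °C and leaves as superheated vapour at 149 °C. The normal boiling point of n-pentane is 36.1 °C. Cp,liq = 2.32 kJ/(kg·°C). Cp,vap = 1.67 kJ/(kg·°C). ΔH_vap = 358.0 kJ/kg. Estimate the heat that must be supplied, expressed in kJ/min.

liquid -19.5→36.1 °C: 128.99 kJ/kg
vaporisation at 36.1 °C: 358 kJ/kg
vapour 36.1→149 °C: 188.54 kJ/kg
Δh = 128.99 + 358 + 188.54 = 675.53 kJ/kg
Q = ṁ·Δh = 0.7245 kg/s × 675.53 kJ/kg = 489.43 kJ/s
|Q| = 489.43 kW = 29366 kJ/min

Q = 29400 kJ/min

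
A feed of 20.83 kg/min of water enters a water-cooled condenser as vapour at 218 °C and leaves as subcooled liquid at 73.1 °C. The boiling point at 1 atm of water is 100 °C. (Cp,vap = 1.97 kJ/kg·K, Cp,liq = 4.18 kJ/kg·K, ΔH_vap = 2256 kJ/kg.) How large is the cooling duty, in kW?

Q_c = 903 kW

vapour 218→100 °C: -232.46 kJ/kg
condensation at 100 °C: -2256 kJ/kg
liquid 100→73.1 °C: -112.44 kJ/kg
Δh = -232.46 + -2256 + -112.44 = -2600.9 kJ/kg
Q = ṁ·Δh = 20.83 kg/min × -2600.9 kJ/kg = -54177 kJ/min
|Q| = 902.95 kW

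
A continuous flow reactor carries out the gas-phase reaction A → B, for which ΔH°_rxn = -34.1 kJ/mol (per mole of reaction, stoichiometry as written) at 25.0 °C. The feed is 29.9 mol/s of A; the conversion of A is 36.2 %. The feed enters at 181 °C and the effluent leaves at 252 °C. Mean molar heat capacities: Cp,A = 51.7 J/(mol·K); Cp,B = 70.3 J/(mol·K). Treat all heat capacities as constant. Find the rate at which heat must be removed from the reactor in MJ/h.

Extent of reaction ξ = 0.362 × 29.9 = 10.824 mol/s
Reaction term: ξ·ΔH°_rxn = 10.824 × -34.1 = -369.09 kJ/s
Sensible, feed 181→25 °C: -241.15 kJ/s
Outlet flows (mol/s): A 19.076, B 10.824
Sensible, products 25→252 °C: 396.6 kJ/s
Q = ΔH = -213.64 kJ/s = -213.64 kW
Heat removed = 769.09 MJ/h

Q_out = 769 MJ/h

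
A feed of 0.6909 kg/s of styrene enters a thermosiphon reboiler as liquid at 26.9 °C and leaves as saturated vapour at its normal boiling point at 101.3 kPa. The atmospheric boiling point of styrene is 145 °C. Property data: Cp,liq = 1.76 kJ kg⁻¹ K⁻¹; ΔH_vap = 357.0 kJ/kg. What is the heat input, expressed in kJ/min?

liquid 26.9→145 °C: 207.86 kJ/kg
vaporisation at 145 °C: 357 kJ/kg
Δh = 207.86 + 357 = 564.86 kJ/kg
Q = ṁ·Δh = 0.6909 kg/s × 564.86 kJ/kg = 390.26 kJ/s
|Q| = 390.26 kW = 23416 kJ/min

Q = 23400 kJ/min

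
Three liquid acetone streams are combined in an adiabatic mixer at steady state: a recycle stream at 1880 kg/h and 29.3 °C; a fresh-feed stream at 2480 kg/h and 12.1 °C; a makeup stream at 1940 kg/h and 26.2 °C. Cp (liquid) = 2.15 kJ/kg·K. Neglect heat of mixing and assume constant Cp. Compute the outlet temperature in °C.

Energy balance with Q = 0: Σ ṁᵢCp,ᵢ(T_out − Tᵢ) = 0
Σ ṁᵢCp,ᵢTᵢ = 1880×2.15×29.3 + 2480×2.15×12.1 + 1940×2.15×26.2 = 292230
Σ ṁᵢCp,ᵢ = 1880×2.15 + 2480×2.15 + 1940×2.15 = 13545
T_out = 292230 / 13545 = 21.575 °C

T_out = 21.6 °C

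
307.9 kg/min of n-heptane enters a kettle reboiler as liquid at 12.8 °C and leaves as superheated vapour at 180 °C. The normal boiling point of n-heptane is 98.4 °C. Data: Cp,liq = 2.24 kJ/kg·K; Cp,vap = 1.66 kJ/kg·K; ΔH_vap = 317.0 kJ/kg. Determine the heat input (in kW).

Q = 3310 kW

liquid 12.8→98.4 °C: 191.74 kJ/kg
vaporisation at 98.4 °C: 317 kJ/kg
vapour 98.4→180 °C: 135.46 kJ/kg
Δh = 191.74 + 317 + 135.46 = 644.2 kJ/kg
Q = ṁ·Δh = 307.9 kg/min × 644.2 kJ/kg = 198350 kJ/min
|Q| = 3305.8 kW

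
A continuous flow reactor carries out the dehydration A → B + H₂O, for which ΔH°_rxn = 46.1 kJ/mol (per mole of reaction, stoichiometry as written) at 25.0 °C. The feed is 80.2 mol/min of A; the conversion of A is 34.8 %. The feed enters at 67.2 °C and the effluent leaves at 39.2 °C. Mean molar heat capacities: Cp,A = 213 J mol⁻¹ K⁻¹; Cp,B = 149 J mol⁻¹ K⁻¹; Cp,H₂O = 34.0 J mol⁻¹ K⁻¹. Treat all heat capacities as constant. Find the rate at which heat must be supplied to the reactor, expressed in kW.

Q_in = 13.3 kW

Extent of reaction ξ = 0.348 × 80.2 = 27.91 mol/min
Reaction term: ξ·ΔH°_rxn = 27.91 × 46.1 = 1286.6 kJ/min
Sensible, feed 67.2→25 °C: -720.89 kJ/min
Outlet flows (mol/min): A 52.29, B 27.91, H₂O 27.91
Sensible, products 25→39.2 °C: 230.68 kJ/min
Q = ΔH = 796.43 kJ/min = 13.274 kW
Heat supplied = 13.274 kW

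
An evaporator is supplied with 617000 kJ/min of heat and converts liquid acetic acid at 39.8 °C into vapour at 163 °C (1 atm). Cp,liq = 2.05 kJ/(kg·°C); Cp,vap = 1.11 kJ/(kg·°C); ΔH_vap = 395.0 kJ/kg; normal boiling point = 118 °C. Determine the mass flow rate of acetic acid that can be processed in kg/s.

Δh = 2.05×(118−39.8) + 395.0 + 1.11×(163−118) = 605.26 kJ/kg
Q = 617000 kJ/min = 10283 kJ/s = 10283 kJ/s
ṁ = Q/Δh = 10283 / 605.26 = 16.99 kg/s

ṁ = 17.0 kg/s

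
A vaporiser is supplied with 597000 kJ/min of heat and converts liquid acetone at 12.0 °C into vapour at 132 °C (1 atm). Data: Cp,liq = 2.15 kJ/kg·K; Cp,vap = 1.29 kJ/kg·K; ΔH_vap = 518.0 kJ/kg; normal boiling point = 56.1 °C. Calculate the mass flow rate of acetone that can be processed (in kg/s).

Δh = 2.15×(56.1−12.0) + 518.0 + 1.29×(132−56.1) = 710.73 kJ/kg
Q = 597000 kJ/min = 9950 kJ/s = 9950 kJ/s
ṁ = Q/Δh = 9950 / 710.73 = 14 kg/s

ṁ = 14.0 kg/s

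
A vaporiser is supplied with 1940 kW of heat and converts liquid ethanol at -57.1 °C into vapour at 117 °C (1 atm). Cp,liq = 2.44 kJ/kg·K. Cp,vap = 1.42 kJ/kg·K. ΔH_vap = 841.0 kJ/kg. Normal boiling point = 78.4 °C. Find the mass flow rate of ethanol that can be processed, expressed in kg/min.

Δh = 2.44×(78.4−-57.1) + 841.0 + 1.42×(117−78.4) = 1226.4 kJ/kg
Q = 1940 kW = 1940 kJ/s = 116400 kJ/min
ṁ = Q/Δh = 116400 / 1226.4 = 94.909 kg/min

ṁ = 94.9 kg/min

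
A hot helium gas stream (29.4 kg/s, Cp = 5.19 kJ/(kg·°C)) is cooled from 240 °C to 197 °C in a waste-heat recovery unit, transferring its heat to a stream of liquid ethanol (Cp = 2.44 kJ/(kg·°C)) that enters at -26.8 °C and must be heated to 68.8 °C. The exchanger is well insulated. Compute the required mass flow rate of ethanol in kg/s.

ṁ_c = 28.1 kg/s

Heat released by hot stream: Q = 29.4 × 5.19 × (240 − 197) = 6561.2 kJ/s
Energy balance on cold side (adiabatic exchanger): Q = ṁ_c·Cp_c·(T_c,out − T_c,in)
ṁ_c = 6561.2 / [2.44 × (68.8 − -26.8)] = 28.128 kg/s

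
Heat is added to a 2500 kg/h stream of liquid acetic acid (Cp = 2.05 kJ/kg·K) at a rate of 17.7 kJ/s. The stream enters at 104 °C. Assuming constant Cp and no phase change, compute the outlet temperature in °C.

T_out = 116 °C

Q = 17.7 kJ/s = 63720 kJ/h
ΔT = Q/(ṁ·Cp) = 63720/(2500×2.05) = 12.433 K
T_out = 104 + 12.433 = 116.43 °C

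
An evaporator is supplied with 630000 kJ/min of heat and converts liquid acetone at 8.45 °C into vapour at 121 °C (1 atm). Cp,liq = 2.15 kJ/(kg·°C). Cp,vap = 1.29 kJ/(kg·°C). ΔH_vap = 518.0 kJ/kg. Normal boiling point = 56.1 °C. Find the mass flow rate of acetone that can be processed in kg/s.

Δh = 2.15×(56.1−8.45) + 518.0 + 1.29×(121−56.1) = 704.17 kJ/kg
Q = 630000 kJ/min = 10500 kJ/s = 10500 kJ/s
ṁ = Q/Δh = 10500 / 704.17 = 14.911 kg/s

ṁ = 14.9 kg/s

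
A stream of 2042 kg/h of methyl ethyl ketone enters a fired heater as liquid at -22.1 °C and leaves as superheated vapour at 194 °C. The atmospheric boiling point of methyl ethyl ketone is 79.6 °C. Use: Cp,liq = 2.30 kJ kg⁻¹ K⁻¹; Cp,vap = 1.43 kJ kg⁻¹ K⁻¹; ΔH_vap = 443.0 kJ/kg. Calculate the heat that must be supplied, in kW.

liquid -22.1→79.6 °C: 233.91 kJ/kg
vaporisation at 79.6 °C: 443 kJ/kg
vapour 79.6→194 °C: 163.59 kJ/kg
Δh = 233.91 + 443 + 163.59 = 840.5 kJ/kg
Q = ṁ·Δh = 2042 kg/h × 840.5 kJ/kg = 1.7163e+06 kJ/h
|Q| = 476.75 kW

Q = 477 kW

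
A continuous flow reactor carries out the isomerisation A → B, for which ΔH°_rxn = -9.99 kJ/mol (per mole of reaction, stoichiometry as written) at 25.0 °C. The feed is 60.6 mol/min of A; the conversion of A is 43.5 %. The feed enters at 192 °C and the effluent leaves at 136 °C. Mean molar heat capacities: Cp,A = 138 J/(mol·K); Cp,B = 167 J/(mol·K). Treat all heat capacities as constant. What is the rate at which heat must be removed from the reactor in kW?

Extent of reaction ξ = 0.435 × 60.6 = 26.361 mol/min
Reaction term: ξ·ΔH°_rxn = 26.361 × -9.99 = -263.35 kJ/min
Sensible, feed 192→25 °C: -1396.6 kJ/min
Outlet flows (mol/min): A 34.239, B 26.361
Sensible, products 25→136 °C: 1013.1 kJ/min
Q = ΔH = -646.81 kJ/min = -10.78 kW
Heat removed = 10.78 kW

Q_out = 10.8 kW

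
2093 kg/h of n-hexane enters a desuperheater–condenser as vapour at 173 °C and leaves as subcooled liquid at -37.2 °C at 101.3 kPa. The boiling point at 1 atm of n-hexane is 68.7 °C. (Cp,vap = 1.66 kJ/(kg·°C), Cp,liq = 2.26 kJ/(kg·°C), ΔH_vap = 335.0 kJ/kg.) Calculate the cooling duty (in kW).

Q_c = 435 kW

vapour 173→68.7 °C: -173.14 kJ/kg
condensation at 68.7 °C: -335 kJ/kg
liquid 68.7→-37.2 °C: -239.33 kJ/kg
Δh = -173.14 + -335 + -239.33 = -747.47 kJ/kg
Q = ṁ·Δh = 2093 kg/h × -747.47 kJ/kg = -1.5645e+06 kJ/h
|Q| = 434.57 kW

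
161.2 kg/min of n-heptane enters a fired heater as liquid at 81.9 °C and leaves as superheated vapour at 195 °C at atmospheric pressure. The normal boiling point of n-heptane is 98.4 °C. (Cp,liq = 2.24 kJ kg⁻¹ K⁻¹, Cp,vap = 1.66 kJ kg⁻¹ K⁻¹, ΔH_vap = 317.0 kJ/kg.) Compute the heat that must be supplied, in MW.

Q = 1.38 MW

liquid 81.9→98.4 °C: 36.96 kJ/kg
vaporisation at 98.4 °C: 317 kJ/kg
vapour 98.4→195 °C: 160.36 kJ/kg
Δh = 36.96 + 317 + 160.36 = 514.32 kJ/kg
Q = ṁ·Δh = 161.2 kg/min × 514.32 kJ/kg = 82908 kJ/min
|Q| = 1381.8 kW = 1.3818 MW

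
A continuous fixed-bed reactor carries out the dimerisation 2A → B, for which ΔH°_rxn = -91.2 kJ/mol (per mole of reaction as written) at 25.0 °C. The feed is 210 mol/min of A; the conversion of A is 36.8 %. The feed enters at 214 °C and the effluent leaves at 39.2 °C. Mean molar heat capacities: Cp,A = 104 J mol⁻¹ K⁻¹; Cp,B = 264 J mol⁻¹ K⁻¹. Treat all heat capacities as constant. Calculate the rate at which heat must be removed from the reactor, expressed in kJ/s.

Extent of reaction ξ = 0.368 × 210 / 2 = 38.64 mol/min
Reaction term: ξ·ΔH°_rxn = 38.64 × -91.2 = -3524 kJ/min
Sensible, feed 214→25 °C: -4127.8 kJ/min
Outlet flows (mol/min): A 132.72, B 38.64
Sensible, products 25→39.2 °C: 340.85 kJ/min
Q = ΔH = -7310.9 kJ/min = -121.85 kW
Heat removed = 121.85 kJ/s

Q_out = 122 kJ/s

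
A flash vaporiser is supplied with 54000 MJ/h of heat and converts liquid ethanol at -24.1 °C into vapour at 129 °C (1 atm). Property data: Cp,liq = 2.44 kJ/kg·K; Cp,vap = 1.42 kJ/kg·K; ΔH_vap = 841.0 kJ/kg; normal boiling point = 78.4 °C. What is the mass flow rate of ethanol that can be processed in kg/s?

ṁ = 12.9 kg/s

Δh = 2.44×(78.4−-24.1) + 841.0 + 1.42×(129−78.4) = 1163 kJ/kg
Q = 54000 MJ/h = 15000 kJ/s = 15000 kJ/s
ṁ = Q/Δh = 15000 / 1163 = 12.898 kg/s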